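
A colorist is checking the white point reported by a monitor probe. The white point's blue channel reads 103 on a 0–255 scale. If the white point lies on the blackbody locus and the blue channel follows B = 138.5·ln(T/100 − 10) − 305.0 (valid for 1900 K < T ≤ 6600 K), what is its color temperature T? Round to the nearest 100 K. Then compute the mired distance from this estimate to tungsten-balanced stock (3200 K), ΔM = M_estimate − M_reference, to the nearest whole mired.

ln(t − 10) = (103 + 305.0) / 138.5 = 2.9458.
t − 10 = e^2.9458 = 19.027, so t = 29.027.
T = 100·t = 2903 K → 2900 K to the nearest 100 K.
M_estimate = 10⁶/2900 = 344.83; M_reference = 10⁶/3200 = 312.50.
ΔM = 344.83 − 312.50 = 32.33 → +32 mireds.

+32 mireds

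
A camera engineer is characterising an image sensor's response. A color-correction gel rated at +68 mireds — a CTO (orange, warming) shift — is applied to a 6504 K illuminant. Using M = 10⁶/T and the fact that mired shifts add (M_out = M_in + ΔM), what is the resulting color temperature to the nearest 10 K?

4510 K

M_in = 10⁶/6504 = 153.75 mireds.
M_out = 153.75 + (+68) = 221.75 mireds.
T_out = 10⁶/221.75 = 4509.6 K → 4510 K.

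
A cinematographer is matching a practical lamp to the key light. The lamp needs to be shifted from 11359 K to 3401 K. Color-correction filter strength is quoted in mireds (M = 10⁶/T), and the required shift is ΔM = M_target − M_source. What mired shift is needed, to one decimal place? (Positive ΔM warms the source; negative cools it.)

M_source = 10⁶/11359 = 88.036; M_target = 10⁶/3401 = 294.031.
ΔM = 294.031 − 88.036 = 205.995 → +206.0 mireds, a warming shift.

+206.0 mireds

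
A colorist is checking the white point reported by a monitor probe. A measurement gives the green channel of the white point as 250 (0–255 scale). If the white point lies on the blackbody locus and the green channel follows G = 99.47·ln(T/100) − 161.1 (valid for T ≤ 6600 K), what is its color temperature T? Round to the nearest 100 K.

ln t = (250 + 161.1) / 99.47 = 4.1329.
t = e^4.1329 = 62.359.
T = 100·t = 6236 K → 6200 K to the nearest 100 K.

6200 K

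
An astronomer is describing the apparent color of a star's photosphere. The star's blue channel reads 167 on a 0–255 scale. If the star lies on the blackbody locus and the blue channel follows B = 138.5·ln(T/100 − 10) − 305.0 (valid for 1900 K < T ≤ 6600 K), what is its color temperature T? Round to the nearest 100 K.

ln(t − 10) = (167 + 305.0) / 138.5 = 3.4079.
t − 10 = e^3.4079 = 30.203, so t = 40.203.
T = 100·t = 4020 K → 4000 K to the nearest 100 K.

4000 K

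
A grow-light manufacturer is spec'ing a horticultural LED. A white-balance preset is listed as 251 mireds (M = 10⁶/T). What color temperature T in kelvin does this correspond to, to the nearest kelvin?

T = 10⁶ / 251 = 3984.06 K → 3984 K.

3984 K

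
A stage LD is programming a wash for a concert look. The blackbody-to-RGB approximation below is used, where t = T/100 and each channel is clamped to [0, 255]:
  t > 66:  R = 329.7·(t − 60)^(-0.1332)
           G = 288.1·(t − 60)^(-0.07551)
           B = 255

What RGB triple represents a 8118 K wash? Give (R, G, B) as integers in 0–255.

(220, 229, 255)

t = 8118/100 = 81.18; the t > 66 branch applies.
R = 329.7·(81.18 − 60)^(-0.1332) = 329.7·21.18^(-0.1332) = 329.7·0.66587 = 219.536.
G = 288.1·(81.18 − 60)^(-0.07551) = 288.1·21.18^(-0.07551) = 288.1·0.79411 = 228.782.
B = 255 by definition for t > 66.
Rounded: (220, 229, 255).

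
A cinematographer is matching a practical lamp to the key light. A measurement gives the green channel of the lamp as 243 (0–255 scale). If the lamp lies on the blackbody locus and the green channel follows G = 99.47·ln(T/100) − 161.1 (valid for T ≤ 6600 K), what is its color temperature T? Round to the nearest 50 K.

ln t = (243 + 161.1) / 99.47 = 4.0625.
t = e^4.0625 = 58.121.
T = 100·t = 5812 K → 5800 K to the nearest 50 K.

5800 K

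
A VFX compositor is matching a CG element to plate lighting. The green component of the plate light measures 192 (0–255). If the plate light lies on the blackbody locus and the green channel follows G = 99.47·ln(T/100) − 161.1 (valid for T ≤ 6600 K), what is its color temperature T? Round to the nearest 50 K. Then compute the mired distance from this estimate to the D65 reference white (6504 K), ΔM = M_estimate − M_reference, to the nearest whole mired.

ln t = (192 + 161.1) / 99.47 = 3.5498.
t = e^3.5498 = 34.807.
T = 100·t = 3481 K → 3500 K to the nearest 50 K.
M_estimate = 10⁶/3500 = 285.71; M_reference = 10⁶/6504 = 153.75.
ΔM = 285.71 − 153.75 = 131.96 → +132 mireds.

+132 mireds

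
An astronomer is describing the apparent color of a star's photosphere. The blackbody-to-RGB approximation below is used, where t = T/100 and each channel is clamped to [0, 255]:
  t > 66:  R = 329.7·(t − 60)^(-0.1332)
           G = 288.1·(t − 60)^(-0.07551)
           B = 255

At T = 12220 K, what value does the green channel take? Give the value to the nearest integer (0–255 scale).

t = 12220/100 = 122.2; the t > 66 branch applies.
G = 288.1·(122.2 − 60)^(-0.07551) = 288.1·62.2^(-0.07551) = 288.1·0.73207 = 210.909.
Rounded: 211.

211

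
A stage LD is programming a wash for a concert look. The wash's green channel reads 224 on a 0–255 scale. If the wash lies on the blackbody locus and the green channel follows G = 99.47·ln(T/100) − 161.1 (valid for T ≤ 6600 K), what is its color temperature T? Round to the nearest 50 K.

ln t = (224 + 161.1) / 99.47 = 3.8715.
t = e^3.8715 = 48.015.
T = 100·t = 4802 K → 4800 K to the nearest 50 K.

4800 K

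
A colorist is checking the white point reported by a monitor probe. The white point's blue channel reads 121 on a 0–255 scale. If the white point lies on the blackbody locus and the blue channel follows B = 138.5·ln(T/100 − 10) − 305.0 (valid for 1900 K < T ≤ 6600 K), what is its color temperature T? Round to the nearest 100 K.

ln(t − 10) = (121 + 305.0) / 138.5 = 3.0758.
t − 10 = e^3.0758 = 21.667, so t = 31.667.
T = 100·t = 3167 K → 3200 K to the nearest 100 K.

3200 K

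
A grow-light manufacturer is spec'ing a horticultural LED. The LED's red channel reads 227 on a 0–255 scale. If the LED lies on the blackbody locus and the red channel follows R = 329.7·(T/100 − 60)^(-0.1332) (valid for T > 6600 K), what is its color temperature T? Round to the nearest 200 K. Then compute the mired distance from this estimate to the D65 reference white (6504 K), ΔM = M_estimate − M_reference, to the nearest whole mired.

-22 mireds

(t − 60)^(-0.1332) = 227/329.7 = 0.68850.
t − 60 = 0.68850^(1/-0.1332) = 0.68850^(-7.508) = 16.478, so t = 76.478.
T = 100·t = 7648 K → 7600 K to the nearest 200 K.
M_estimate = 10⁶/7600 = 131.58; M_reference = 10⁶/6504 = 153.75.
ΔM = 131.58 − 153.75 = -22.17 → -22 mireds.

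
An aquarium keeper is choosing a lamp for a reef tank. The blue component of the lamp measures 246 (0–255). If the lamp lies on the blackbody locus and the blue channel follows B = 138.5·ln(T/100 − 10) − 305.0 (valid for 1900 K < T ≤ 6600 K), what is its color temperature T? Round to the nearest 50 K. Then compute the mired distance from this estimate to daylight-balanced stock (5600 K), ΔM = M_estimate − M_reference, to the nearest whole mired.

ln(t − 10) = (246 + 305.0) / 138.5 = 3.9783.
t − 10 = e^3.9783 = 53.428, so t = 63.428.
T = 100·t = 6343 K → 6350 K to the nearest 50 K.
M_estimate = 10⁶/6350 = 157.48; M_reference = 10⁶/5600 = 178.57.
ΔM = 157.48 − 178.57 = -21.09 → -21 mireds.

-21 mireds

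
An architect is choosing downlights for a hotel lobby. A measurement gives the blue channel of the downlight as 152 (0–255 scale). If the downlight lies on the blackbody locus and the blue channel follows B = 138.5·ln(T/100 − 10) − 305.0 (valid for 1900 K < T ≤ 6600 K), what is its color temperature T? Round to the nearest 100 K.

ln(t − 10) = (152 + 305.0) / 138.5 = 3.2996.
t − 10 = e^3.2996 = 27.103, so t = 37.103.
T = 100·t = 3710 K → 3700 K to the nearest 100 K.

3700 K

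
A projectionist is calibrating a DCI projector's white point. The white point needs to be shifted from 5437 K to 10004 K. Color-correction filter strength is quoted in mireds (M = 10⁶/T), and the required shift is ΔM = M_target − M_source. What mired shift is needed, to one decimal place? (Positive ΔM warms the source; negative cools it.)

M_source = 10⁶/5437 = 183.925; M_target = 10⁶/10004 = 99.960.
ΔM = 99.960 − 183.925 = -83.965 → -84.0 mireds, a cooling shift.

-84.0 mireds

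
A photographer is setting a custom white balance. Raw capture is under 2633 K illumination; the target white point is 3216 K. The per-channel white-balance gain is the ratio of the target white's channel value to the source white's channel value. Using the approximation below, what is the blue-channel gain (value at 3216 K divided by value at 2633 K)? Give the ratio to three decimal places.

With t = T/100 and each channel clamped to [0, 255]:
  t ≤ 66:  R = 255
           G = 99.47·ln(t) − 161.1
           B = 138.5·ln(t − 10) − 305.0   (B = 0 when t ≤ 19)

1.517

At 2633 K (t = 26.33):
  B = 138.5·ln(26.33 − 10) − 305.0 = 138.5·ln 16.33 − 305.0 = 138.5·2.7930 − 305.0 = 81.831.
At 3216 K (t = 32.16):
  B = 138.5·ln(32.16 − 10) − 305.0 = 138.5·ln 22.16 − 305.0 = 138.5·3.0983 − 305.0 = 124.113.
Gain = 124.113 / 81.831 = 1.5167 → 1.517.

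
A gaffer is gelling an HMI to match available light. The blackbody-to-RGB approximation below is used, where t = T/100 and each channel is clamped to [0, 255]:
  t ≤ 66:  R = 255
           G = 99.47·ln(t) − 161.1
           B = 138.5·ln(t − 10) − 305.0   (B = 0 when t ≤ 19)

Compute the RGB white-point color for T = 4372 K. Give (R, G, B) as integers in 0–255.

t = 4372/100 = 43.72; the t ≤ 66 branch applies.
R = 255 by definition for t ≤ 66.
G = 99.47·ln 43.72 − 161.1 = 99.47·3.7778 − 161.1 = 214.678.
B = 138.5·ln(43.72 − 10) − 305.0 = 138.5·ln 33.72 − 305.0 = 138.5·3.5181 − 305.0 = 182.256.
Rounded: (255, 215, 182).

(255, 215, 182)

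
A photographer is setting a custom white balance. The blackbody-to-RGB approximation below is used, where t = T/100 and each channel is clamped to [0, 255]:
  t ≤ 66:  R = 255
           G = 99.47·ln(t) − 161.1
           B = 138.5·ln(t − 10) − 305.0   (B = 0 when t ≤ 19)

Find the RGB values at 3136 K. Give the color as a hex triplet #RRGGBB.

t = 3136/100 = 31.36; the t ≤ 66 branch applies.
R = 255 by definition for t ≤ 66.
G = 99.47·ln 31.36 − 161.1 = 99.47·3.4455 − 161.1 = 181.627.
B = 138.5·ln(31.36 − 10) − 305.0 = 138.5·ln 21.36 − 305.0 = 138.5·3.0615 − 305.0 = 119.021.
Rounded: (255, 182, 119).
In hex: #FFB677.

#FFB677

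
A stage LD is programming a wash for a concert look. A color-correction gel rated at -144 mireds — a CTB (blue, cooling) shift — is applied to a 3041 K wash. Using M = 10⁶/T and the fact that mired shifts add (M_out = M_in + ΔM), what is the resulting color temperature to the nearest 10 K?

M_in = 10⁶/3041 = 328.84 mireds.
M_out = 328.84 + (-144) = 184.84 mireds.
T_out = 10⁶/184.84 = 5410.1 K → 5410 K.

5410 K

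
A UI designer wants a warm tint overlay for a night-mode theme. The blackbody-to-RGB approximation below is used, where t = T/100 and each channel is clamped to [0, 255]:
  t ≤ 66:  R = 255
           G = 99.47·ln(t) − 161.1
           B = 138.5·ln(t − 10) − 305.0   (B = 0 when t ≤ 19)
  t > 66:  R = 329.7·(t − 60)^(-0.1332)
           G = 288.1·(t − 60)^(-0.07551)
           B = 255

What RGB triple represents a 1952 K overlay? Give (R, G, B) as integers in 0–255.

(255, 134, 7)

t = 1952/100 = 19.52; the t ≤ 66 branch applies.
R = 255 by definition for t ≤ 66.
G = 99.47·ln 19.52 − 161.1 = 99.47·2.9714 − 161.1 = 134.469.
B = 138.5·ln(19.52 − 10) − 305.0 = 138.5·ln 9.52 − 305.0 = 138.5·2.2534 − 305.0 = 7.095.
Rounded: (255, 134, 7).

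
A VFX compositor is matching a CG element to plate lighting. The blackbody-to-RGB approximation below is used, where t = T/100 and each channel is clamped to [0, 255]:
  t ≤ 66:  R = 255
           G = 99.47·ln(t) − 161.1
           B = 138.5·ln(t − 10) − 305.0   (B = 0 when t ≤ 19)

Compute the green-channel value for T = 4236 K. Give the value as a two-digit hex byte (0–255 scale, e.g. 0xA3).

t = 4236/100 = 42.36; the t ≤ 66 branch applies.
G = 99.47·ln 42.36 − 161.1 = 99.47·3.7462 − 161.1 = 211.535.
Rounded: 212; in hex, 0xD4.

0xD4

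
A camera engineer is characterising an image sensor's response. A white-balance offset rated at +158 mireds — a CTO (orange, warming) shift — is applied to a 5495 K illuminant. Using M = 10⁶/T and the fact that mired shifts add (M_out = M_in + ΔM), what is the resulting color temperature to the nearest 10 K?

2940 K

M_in = 10⁶/5495 = 181.98 mireds.
M_out = 181.98 + (+158) = 339.98 mireds.
T_out = 10⁶/339.98 = 2941.3 K → 2940 K.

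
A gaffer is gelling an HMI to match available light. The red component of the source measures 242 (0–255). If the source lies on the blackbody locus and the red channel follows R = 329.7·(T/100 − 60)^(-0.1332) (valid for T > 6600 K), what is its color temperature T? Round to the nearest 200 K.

7000 K

(t − 60)^(-0.1332) = 242/329.7 = 0.73400.
t − 60 = 0.73400^(1/-0.1332) = 0.73400^(-7.508) = 10.193, so t = 70.193.
T = 100·t = 7019 K → 7000 K to the nearest 200 K.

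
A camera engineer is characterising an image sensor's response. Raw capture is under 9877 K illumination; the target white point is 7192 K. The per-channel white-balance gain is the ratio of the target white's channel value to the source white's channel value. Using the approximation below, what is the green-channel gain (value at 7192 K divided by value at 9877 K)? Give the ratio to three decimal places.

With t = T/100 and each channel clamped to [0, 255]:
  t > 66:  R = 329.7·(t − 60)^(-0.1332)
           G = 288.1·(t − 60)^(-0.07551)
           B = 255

At 9877 K (t = 98.77):
  G = 288.1·(98.77 − 60)^(-0.07551) = 288.1·38.77^(-0.07551) = 288.1·0.75867 = 218.573.
At 7192 K (t = 71.92):
  G = 288.1·(71.92 − 60)^(-0.07551) = 288.1·11.92^(-0.07551) = 288.1·0.82934 = 238.932.
Gain = 238.932 / 218.573 = 1.0931 → 1.093.

1.093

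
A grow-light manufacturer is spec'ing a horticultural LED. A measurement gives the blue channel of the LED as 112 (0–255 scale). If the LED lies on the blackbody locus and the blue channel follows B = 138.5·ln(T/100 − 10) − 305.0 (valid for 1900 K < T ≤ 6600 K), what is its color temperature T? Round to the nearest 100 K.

3000 K

ln(t − 10) = (112 + 305.0) / 138.5 = 3.0108.
t − 10 = e^3.0108 = 20.304, so t = 30.304.
T = 100·t = 3030 K → 3000 K to the nearest 100 K.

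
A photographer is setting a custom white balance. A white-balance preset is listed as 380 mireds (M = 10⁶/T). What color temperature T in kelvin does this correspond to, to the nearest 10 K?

T = 10⁶ / 380 = 2631.58 K → 2630 K.

2630 K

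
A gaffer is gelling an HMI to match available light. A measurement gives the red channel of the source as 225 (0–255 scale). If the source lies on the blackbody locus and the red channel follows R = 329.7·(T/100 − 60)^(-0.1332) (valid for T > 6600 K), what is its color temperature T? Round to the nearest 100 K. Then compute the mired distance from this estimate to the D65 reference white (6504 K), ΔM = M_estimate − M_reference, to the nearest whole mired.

(t − 60)^(-0.1332) = 225/329.7 = 0.68244.
t − 60 = 0.68244^(1/-0.1332) = 0.68244^(-7.508) = 17.610, so t = 77.610.
T = 100·t = 7761 K → 7800 K to the nearest 100 K.
M_estimate = 10⁶/7800 = 128.21; M_reference = 10⁶/6504 = 153.75.
ΔM = 128.21 − 153.75 = -25.55 → -26 mireds.

-26 mireds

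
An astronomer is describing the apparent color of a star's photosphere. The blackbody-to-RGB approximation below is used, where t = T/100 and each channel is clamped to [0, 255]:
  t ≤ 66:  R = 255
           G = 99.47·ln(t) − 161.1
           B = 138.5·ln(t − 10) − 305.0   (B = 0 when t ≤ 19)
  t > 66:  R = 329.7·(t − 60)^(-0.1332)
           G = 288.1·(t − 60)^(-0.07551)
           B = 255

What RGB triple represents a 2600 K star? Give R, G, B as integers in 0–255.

R=255, G=163, B=79

t = 2600/100 = 26; the t ≤ 66 branch applies.
R = 255 by definition for t ≤ 66.
G = 99.47·ln 26 − 161.1 = 99.47·3.2581 − 161.1 = 162.983.
B = 138.5·ln(26 − 10) − 305.0 = 138.5·ln 16 − 305.0 = 138.5·2.7726 − 305.0 = 79.004.
Rounded: (255, 163, 79).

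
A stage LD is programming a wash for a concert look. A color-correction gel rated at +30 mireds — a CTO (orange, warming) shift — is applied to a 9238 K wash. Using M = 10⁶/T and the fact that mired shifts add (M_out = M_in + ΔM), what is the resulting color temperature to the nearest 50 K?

M_in = 10⁶/9238 = 108.25 mireds.
M_out = 108.25 + (+30) = 138.25 mireds.
T_out = 10⁶/138.25 = 7233.3 K → 7250 K.

7250 K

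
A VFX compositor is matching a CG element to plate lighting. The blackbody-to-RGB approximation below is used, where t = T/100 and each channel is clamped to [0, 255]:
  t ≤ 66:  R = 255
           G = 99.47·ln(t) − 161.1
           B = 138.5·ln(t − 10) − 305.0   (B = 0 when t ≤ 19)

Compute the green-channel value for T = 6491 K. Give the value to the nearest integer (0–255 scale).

254

t = 6491/100 = 64.91; the t ≤ 66 branch applies.
G = 99.47·ln 64.91 − 161.1 = 99.47·4.1730 − 161.1 = 253.988.
Rounded: 254.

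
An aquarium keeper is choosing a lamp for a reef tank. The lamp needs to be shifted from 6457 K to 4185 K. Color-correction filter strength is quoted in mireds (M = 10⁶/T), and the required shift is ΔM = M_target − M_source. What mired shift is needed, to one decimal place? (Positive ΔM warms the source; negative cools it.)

+84.1 mireds

M_source = 10⁶/6457 = 154.871; M_target = 10⁶/4185 = 238.949.
ΔM = 238.949 − 154.871 = 84.078 → +84.1 mireds, a warming shift.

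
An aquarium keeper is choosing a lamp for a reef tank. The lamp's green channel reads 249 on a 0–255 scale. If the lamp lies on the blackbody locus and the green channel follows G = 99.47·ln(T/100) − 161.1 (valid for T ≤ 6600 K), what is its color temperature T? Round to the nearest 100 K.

ln t = (249 + 161.1) / 99.47 = 4.1229.
t = e^4.1229 = 61.735.
T = 100·t = 6174 K → 6200 K to the nearest 100 K.

6200 K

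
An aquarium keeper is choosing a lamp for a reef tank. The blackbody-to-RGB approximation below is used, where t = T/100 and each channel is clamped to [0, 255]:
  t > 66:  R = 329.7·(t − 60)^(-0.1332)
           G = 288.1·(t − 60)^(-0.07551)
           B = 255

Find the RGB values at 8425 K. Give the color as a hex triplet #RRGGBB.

t = 8425/100 = 84.25; the t > 66 branch applies.
R = 329.7·(84.25 − 60)^(-0.1332) = 329.7·24.25^(-0.1332) = 329.7·0.65397 = 215.613.
G = 288.1·(84.25 − 60)^(-0.07551) = 288.1·24.25^(-0.07551) = 288.1·0.78603 = 226.456.
B = 255 by definition for t > 66.
Rounded: (216, 226, 255).
In hex: #D8E2FF.

#D8E2FF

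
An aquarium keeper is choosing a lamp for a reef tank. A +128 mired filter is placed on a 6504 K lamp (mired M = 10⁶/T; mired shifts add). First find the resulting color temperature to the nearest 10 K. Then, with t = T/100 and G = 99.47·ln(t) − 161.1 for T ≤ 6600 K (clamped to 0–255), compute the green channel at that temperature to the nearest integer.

M_in = 10⁶/6504 = 153.75; M_out = 153.75 + (+128) = 281.75.
T_out = 10⁶/281.75 = 3549.2 K → 3550 K; t = 35.5.
G = 99.47·ln 35.5 − 161.1 = 99.47·3.5695 − 161.1 = 193.961.
Rounded: 194.

194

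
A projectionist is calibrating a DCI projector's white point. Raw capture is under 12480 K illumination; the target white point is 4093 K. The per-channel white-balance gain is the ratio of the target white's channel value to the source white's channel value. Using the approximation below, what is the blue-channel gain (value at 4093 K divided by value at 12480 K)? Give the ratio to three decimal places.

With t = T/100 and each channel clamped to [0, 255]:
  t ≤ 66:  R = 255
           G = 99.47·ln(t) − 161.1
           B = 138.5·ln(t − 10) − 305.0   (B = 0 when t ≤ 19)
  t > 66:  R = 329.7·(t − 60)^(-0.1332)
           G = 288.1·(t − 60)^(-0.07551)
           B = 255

0.668

At 12480 K (t = 124.8):
  B = 255 by definition for t > 66.
At 4093 K (t = 40.93):
  B = 138.5·ln(40.93 − 10) − 305.0 = 138.5·ln 30.93 − 305.0 = 138.5·3.4317 − 305.0 = 170.294.
Gain = 170.294 / 255.000 = 0.6678 → 0.668.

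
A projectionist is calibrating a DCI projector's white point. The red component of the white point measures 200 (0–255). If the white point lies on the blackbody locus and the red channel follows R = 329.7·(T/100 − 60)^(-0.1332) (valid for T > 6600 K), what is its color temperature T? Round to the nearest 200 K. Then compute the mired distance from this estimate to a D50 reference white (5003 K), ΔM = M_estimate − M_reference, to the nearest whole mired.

(t − 60)^(-0.1332) = 200/329.7 = 0.60661.
t − 60 = 0.60661^(1/-0.1332) = 0.60661^(-7.508) = 42.638, so t = 102.638.
T = 100·t = 10264 K → 10200 K to the nearest 200 K.
M_estimate = 10⁶/10200 = 98.04; M_reference = 10⁶/5003 = 199.88.
ΔM = 98.04 − 199.88 = -101.84 → -102 mireds.

-102 mireds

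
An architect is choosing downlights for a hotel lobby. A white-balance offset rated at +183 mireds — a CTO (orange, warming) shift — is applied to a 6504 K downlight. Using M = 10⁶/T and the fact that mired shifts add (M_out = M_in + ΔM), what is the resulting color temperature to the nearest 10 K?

2970 K

M_in = 10⁶/6504 = 153.75 mireds.
M_out = 153.75 + (+183) = 336.75 mireds.
T_out = 10⁶/336.75 = 2969.5 K → 2970 K.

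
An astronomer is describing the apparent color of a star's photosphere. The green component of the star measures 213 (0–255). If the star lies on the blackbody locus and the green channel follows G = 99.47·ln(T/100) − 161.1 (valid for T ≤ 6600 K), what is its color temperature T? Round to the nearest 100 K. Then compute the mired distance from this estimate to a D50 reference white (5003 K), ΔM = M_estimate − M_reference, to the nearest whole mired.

ln t = (213 + 161.1) / 99.47 = 3.7609.
t = e^3.7609 = 42.989.
T = 100·t = 4299 K → 4300 K to the nearest 100 K.
M_estimate = 10⁶/4300 = 232.56; M_reference = 10⁶/5003 = 199.88.
ΔM = 232.56 − 199.88 = 32.68 → +33 mireds.

+33 mireds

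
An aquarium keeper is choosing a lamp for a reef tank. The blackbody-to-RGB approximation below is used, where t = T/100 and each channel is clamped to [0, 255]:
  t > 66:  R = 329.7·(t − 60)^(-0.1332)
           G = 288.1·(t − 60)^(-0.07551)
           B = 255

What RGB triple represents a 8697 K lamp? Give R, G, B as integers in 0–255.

R=213, G=225, B=255

t = 8697/100 = 86.97; the t > 66 branch applies.
R = 329.7·(86.97 − 60)^(-0.1332) = 329.7·26.97^(-0.1332) = 329.7·0.64477 = 212.582.
G = 288.1·(86.97 − 60)^(-0.07551) = 288.1·26.97^(-0.07551) = 288.1·0.77975 = 224.645.
B = 255 by definition for t > 66.
Rounded: (213, 225, 255).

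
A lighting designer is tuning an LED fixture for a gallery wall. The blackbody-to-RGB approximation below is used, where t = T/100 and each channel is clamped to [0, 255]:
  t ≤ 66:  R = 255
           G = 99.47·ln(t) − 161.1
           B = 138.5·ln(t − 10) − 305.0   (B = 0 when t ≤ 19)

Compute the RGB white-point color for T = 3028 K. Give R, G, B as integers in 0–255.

R=255, G=178, B=112

t = 3028/100 = 30.28; the t ≤ 66 branch applies.
R = 255 by definition for t ≤ 66.
G = 99.47·ln 30.28 − 161.1 = 99.47·3.4105 − 161.1 = 178.141.
B = 138.5·ln(30.28 − 10) − 305.0 = 138.5·ln 20.28 − 305.0 = 138.5·3.0096 − 305.0 = 111.834.
Rounded: (255, 178, 112).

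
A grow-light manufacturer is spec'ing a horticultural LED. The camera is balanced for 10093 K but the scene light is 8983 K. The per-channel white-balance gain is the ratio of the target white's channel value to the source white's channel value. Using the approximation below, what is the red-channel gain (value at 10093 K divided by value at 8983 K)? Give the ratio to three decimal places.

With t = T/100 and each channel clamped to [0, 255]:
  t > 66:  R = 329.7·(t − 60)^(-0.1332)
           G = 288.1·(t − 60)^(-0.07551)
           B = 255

At 8983 K (t = 89.83):
  R = 329.7·(89.83 − 60)^(-0.1332) = 329.7·29.83^(-0.1332) = 329.7·0.63617 = 209.747.
At 10093 K (t = 100.93):
  R = 329.7·(100.93 − 60)^(-0.1332) = 329.7·40.93^(-0.1332) = 329.7·0.60992 = 201.092.
Gain = 201.092 / 209.747 = 0.9587 → 0.959.

0.959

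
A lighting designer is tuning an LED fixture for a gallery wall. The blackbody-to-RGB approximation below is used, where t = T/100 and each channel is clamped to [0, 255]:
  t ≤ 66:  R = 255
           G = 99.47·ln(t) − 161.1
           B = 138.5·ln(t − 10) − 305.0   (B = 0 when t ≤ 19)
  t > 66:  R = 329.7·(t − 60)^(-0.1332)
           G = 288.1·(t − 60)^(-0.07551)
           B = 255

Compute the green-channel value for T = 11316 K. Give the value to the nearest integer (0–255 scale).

213

t = 11316/100 = 113.16; the t > 66 branch applies.
G = 288.1·(113.16 − 60)^(-0.07551) = 288.1·53.16^(-0.07551) = 288.1·0.74080 = 213.425.
Rounded: 213.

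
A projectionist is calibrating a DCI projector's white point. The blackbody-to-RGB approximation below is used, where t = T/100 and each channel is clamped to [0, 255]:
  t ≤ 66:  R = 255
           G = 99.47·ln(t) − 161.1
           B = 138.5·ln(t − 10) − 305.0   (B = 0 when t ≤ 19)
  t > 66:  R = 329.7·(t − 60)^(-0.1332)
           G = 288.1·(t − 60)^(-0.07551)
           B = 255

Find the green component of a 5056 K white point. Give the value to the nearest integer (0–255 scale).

229

t = 5056/100 = 50.56; the t ≤ 66 branch applies.
G = 99.47·ln 50.56 − 161.1 = 99.47·3.9232 − 161.1 = 229.137.
Rounded: 229.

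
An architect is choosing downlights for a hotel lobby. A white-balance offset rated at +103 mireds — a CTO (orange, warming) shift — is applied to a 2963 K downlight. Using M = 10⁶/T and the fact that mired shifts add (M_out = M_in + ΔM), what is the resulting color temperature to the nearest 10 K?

M_in = 10⁶/2963 = 337.50 mireds.
M_out = 337.50 + (+103) = 440.50 mireds.
T_out = 10⁶/440.50 = 2270.2 K → 2270 K.

2270 K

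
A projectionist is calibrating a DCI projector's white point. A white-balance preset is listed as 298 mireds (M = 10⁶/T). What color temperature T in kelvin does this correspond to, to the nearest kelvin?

T = 10⁶ / 298 = 3355.70 K → 3356 K.

3356 K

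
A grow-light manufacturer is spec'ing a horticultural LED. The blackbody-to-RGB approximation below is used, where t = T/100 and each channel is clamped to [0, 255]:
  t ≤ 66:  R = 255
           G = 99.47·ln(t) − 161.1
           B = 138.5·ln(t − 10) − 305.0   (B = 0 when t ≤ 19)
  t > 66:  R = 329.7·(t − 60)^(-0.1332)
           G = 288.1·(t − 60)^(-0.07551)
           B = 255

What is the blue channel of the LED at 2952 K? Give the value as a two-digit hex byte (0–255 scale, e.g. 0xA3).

t = 2952/100 = 29.52; the t ≤ 66 branch applies.
B = 138.5·ln(29.52 − 10) − 305.0 = 138.5·ln 19.52 − 305.0 = 138.5·2.9714 − 305.0 = 106.544.
Rounded: 107; in hex, 0x6B.

0x6B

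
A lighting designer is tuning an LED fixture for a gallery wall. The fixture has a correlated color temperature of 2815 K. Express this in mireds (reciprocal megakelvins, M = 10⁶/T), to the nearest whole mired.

M = 10⁶ / 2815 = 355.240 → 355 mireds.

355 mireds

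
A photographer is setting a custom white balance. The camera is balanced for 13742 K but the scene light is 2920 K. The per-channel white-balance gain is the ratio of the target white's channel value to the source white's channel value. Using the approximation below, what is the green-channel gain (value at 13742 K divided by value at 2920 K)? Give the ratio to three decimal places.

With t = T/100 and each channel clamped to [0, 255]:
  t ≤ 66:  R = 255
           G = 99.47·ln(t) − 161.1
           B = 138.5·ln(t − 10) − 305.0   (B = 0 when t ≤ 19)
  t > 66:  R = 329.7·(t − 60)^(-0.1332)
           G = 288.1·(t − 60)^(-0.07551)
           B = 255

1.189

At 2920 K (t = 29.2):
  G = 99.47·ln 29.2 − 161.1 = 99.47·3.3742 − 161.1 = 174.529.
At 13742 K (t = 137.42):
  G = 288.1·(137.42 − 60)^(-0.07551) = 288.1·77.42^(-0.07551) = 288.1·0.72007 = 207.451.
Gain = 207.451 / 174.529 = 1.1886 → 1.189.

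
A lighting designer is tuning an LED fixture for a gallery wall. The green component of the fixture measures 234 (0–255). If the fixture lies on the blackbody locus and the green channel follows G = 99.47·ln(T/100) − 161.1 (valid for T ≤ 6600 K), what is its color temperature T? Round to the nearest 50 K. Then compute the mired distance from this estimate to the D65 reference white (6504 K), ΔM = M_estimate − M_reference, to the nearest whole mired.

+35 mireds

ln t = (234 + 161.1) / 99.47 = 3.9721.
t = e^3.9721 = 53.093.
T = 100·t = 5309 K → 5300 K to the nearest 50 K.
M_estimate = 10⁶/5300 = 188.68; M_reference = 10⁶/6504 = 153.75.
ΔM = 188.68 − 153.75 = 34.93 → +35 mireds.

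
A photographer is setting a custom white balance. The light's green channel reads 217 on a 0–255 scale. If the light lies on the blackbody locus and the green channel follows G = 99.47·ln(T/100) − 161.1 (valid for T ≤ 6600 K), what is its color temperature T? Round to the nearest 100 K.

ln t = (217 + 161.1) / 99.47 = 3.8011.
t = e^3.8011 = 44.752.
T = 100·t = 4475 K → 4500 K to the nearest 100 K.

4500 K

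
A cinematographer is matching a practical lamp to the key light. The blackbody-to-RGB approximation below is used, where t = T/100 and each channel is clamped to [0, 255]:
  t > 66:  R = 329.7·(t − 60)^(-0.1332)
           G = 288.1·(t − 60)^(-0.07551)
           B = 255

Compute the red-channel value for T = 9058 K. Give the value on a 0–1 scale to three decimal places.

t = 9058/100 = 90.58; the t > 66 branch applies.
R = 329.7·(90.58 − 60)^(-0.1332) = 329.7·30.58^(-0.1332) = 329.7·0.63407 = 209.054.
On a 0–1 scale: 209.054/255 = 0.8198 → 0.820.

0.820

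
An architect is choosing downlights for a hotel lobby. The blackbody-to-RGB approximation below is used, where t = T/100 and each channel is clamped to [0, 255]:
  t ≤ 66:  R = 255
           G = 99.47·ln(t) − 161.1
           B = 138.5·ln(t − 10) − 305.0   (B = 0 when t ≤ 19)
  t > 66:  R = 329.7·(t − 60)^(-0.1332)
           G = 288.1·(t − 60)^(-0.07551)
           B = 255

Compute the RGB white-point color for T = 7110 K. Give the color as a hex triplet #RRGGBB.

#EFF0FF

t = 7110/100 = 71.1; the t > 66 branch applies.
R = 329.7·(71.1 − 60)^(-0.1332) = 329.7·11.1^(-0.1332) = 329.7·0.72571 = 239.267.
G = 288.1·(71.1 − 60)^(-0.07551) = 288.1·11.1^(-0.07551) = 288.1·0.83381 = 240.221.
B = 255 by definition for t > 66.
Rounded: (239, 240, 255).
In hex: #EFF0FF.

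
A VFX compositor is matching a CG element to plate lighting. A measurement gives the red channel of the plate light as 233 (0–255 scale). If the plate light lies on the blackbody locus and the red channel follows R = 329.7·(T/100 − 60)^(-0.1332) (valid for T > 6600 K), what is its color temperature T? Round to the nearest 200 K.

7400 K

(t − 60)^(-0.1332) = 233/329.7 = 0.70670.
t − 60 = 0.70670^(1/-0.1332) = 0.70670^(-7.508) = 13.547, so t = 73.547.
T = 100·t = 7355 K → 7400 K to the nearest 200 K.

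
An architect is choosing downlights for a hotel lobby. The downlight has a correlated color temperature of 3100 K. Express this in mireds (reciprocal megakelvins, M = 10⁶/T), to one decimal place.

M = 10⁶ / 3100 = 322.581 → 322.6 mireds.

322.6 mireds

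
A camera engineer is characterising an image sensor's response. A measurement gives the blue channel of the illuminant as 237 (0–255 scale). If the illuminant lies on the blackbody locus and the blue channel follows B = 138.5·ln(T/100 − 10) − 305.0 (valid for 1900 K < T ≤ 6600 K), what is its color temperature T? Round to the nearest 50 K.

6000 K

ln(t − 10) = (237 + 305.0) / 138.5 = 3.9134.
t − 10 = e^3.9134 = 50.067, so t = 60.067.
T = 100·t = 6007 K → 6000 K to the nearest 50 K.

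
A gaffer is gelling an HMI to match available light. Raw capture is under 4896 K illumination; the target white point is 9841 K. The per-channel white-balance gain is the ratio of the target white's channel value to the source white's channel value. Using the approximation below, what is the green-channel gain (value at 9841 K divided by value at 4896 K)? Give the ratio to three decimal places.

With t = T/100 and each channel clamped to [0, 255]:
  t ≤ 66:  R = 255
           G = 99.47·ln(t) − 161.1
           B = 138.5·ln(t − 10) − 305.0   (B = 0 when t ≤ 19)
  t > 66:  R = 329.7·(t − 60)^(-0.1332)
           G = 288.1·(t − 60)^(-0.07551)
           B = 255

0.968

At 4896 K (t = 48.96):
  G = 99.47·ln 48.96 − 161.1 = 99.47·3.8910 − 161.1 = 225.938.
At 9841 K (t = 98.41):
  G = 288.1·(98.41 − 60)^(-0.07551) = 288.1·38.41^(-0.07551) = 288.1·0.75920 = 218.727.
Gain = 218.727 / 225.938 = 0.9681 → 0.968.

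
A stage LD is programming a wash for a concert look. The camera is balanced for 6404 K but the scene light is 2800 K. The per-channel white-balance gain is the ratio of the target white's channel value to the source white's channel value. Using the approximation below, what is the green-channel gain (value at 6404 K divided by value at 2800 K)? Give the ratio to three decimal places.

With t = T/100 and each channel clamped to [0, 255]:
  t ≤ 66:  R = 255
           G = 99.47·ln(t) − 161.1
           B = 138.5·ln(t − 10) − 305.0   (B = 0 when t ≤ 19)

At 2800 K (t = 28):
  G = 99.47·ln 28 − 161.1 = 99.47·3.3322 − 161.1 = 170.354.
At 6404 K (t = 64.04):
  G = 99.47·ln 64.04 − 161.1 = 99.47·4.1595 − 161.1 = 252.646.
Gain = 252.646 / 170.354 = 1.4831 → 1.483.

1.483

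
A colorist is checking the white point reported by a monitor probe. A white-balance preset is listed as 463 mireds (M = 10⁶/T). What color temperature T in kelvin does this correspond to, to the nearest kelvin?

T = 10⁶ / 463 = 2159.83 K → 2160 K.

2160 K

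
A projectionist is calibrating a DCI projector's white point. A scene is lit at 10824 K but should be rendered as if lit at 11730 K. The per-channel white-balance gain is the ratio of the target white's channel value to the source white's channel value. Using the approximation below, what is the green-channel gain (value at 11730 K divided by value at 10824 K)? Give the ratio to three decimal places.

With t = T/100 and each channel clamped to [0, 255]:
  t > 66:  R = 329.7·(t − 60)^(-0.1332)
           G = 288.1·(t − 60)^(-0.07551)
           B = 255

At 10824 K (t = 108.24):
  G = 288.1·(108.24 − 60)^(-0.07551) = 288.1·48.24^(-0.07551) = 288.1·0.74625 = 214.995.
At 11730 K (t = 117.3):
  G = 288.1·(117.3 − 60)^(-0.07551) = 288.1·57.3^(-0.07551) = 288.1·0.73662 = 212.219.
Gain = 212.219 / 214.995 = 0.9871 → 0.987.

0.987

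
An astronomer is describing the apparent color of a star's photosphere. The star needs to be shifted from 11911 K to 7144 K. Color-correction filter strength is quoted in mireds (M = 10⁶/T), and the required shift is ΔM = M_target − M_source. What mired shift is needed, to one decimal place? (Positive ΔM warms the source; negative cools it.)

M_source = 10⁶/11911 = 83.956; M_target = 10⁶/7144 = 139.978.
ΔM = 139.978 − 83.956 = 56.022 → +56.0 mireds, a warming shift.

+56.0 mireds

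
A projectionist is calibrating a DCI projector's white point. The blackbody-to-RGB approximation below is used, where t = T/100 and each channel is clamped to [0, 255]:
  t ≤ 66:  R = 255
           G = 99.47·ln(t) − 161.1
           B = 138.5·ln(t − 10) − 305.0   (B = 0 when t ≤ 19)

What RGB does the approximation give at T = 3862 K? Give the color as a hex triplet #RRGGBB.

t = 3862/100 = 38.62; the t ≤ 66 branch applies.
R = 255 by definition for t ≤ 66.
G = 99.47·ln 38.62 − 161.1 = 99.47·3.6538 − 161.1 = 202.341.
B = 138.5·ln(38.62 − 10) − 305.0 = 138.5·ln 28.62 − 305.0 = 138.5·3.3541 − 305.0 = 159.544.
Rounded: (255, 202, 160).
In hex: #FFCAA0.

#FFCAA0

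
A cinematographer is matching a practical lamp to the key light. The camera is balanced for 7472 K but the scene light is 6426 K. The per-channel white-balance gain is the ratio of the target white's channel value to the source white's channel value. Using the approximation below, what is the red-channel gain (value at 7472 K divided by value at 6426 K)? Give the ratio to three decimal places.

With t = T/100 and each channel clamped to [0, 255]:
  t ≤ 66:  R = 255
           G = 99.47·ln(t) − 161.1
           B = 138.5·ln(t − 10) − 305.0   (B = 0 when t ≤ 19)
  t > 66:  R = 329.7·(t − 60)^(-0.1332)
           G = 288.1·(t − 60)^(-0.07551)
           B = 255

0.904

At 6426 K (t = 64.26):
  R = 255 by definition for t ≤ 66.
At 7472 K (t = 74.72):
  R = 329.7·(74.72 − 60)^(-0.1332) = 329.7·14.72^(-0.1332) = 329.7·0.69893 = 230.438.
Gain = 230.438 / 255.000 = 0.9037 → 0.904.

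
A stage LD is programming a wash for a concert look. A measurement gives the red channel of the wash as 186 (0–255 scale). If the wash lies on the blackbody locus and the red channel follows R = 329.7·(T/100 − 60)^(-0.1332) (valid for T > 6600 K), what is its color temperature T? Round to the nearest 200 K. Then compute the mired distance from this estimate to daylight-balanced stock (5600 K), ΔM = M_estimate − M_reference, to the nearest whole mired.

(t − 60)^(-0.1332) = 186/329.7 = 0.56415.
t − 60 = 0.56415^(1/-0.1332) = 0.56415^(-7.508) = 73.521, so t = 133.521.
T = 100·t = 13352 K → 13400 K to the nearest 200 K.
M_estimate = 10⁶/13400 = 74.63; M_reference = 10⁶/5600 = 178.57.
ΔM = 74.63 − 178.57 = -103.94 → -104 mireds.

-104 mireds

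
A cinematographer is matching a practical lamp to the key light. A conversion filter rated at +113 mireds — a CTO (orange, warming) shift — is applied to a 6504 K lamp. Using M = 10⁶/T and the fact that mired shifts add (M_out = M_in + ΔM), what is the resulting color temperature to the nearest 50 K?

3750 K

M_in = 10⁶/6504 = 153.75 mireds.
M_out = 153.75 + (+113) = 266.75 mireds.
T_out = 10⁶/266.75 = 3748.8 K → 3750 K.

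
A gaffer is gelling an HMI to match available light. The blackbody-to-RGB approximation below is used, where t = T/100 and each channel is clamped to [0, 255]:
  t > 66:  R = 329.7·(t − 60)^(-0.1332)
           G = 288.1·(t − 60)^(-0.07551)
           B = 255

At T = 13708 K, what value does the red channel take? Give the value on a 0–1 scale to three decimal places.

t = 13708/100 = 137.08; the t > 66 branch applies.
R = 329.7·(137.08 − 60)^(-0.1332) = 329.7·77.08^(-0.1332) = 329.7·0.56061 = 184.832.
On a 0–1 scale: 184.832/255 = 0.7248 → 0.725.

0.725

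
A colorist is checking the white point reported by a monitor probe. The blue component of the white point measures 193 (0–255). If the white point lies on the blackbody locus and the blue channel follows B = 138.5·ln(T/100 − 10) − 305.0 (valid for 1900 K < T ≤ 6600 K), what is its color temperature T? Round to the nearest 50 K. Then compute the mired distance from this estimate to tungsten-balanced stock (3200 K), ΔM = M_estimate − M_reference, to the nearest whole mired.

-97 mireds

ln(t − 10) = (193 + 305.0) / 138.5 = 3.5957.
t − 10 = e^3.5957 = 36.440, so t = 46.440.
T = 100·t = 4644 K → 4650 K to the nearest 50 K.
M_estimate = 10⁶/4650 = 215.05; M_reference = 10⁶/3200 = 312.50.
ΔM = 215.05 − 312.50 = -97.45 → -97 mireds.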